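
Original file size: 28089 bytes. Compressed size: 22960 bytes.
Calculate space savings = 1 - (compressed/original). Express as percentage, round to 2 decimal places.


ratio = compressed/original = 22960/28089 = 0.817402
savings = 1 - ratio = 1 - 0.817402 = 0.182598
as a percentage: 0.182598 * 100 = 18.26%

Space savings = 1 - 22960/28089 = 18.26%


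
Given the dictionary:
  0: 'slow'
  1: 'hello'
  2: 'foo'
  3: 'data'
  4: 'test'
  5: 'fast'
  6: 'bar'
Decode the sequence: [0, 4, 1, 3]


Look up each index in the dictionary:
  0 -> 'slow'
  4 -> 'test'
  1 -> 'hello'
  3 -> 'data'

Decoded: "slow test hello data"


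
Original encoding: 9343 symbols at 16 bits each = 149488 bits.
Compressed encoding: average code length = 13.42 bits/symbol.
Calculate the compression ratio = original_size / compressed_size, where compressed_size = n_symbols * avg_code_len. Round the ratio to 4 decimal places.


original_size = n_symbols * orig_bits = 9343 * 16 = 149488 bits
compressed_size = n_symbols * avg_code_len = 9343 * 13.42 = 125383.06 bits
ratio = original_size / compressed_size = 149488 / 125383.06 = 1.1923

Compression ratio = 1.1923


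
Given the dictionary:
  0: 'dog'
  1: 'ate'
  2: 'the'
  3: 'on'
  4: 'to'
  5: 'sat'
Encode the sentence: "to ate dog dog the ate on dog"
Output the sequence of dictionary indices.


Look up each word in the dictionary:
  'to' -> 4
  'ate' -> 1
  'dog' -> 0
  'dog' -> 0
  'the' -> 2
  'ate' -> 1
  'on' -> 3
  'dog' -> 0

Encoded: [4, 1, 0, 0, 2, 1, 3, 0]


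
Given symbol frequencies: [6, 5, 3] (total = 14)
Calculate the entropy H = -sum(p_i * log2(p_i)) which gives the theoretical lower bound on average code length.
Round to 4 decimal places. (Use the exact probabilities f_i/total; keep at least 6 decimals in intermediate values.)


Per-symbol terms -p_i * log2(p_i) with p_i = f_i/14:
  p = 6/14 = 0.428571: log2(p) = -1.222392, -p*log2(p) = 0.523882
  p = 5/14 = 0.357143: log2(p) = -1.485427, -p*log2(p) = 0.530510
  p = 3/14 = 0.214286: log2(p) = -2.222392, -p*log2(p) = 0.476227
H = 0.523882 + 0.530510 + 0.476227 = 1.530619

H = 1.5306 bits/symbol


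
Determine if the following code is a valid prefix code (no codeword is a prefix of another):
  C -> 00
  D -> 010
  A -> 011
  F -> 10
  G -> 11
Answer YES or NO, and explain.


Checking each pair (does one codeword prefix another?):
  C='00' vs D='010': no prefix
  C='00' vs A='011': no prefix
  C='00' vs F='10': no prefix
  C='00' vs G='11': no prefix
  D='010' vs C='00': no prefix
  D='010' vs A='011': no prefix
  D='010' vs F='10': no prefix
  D='010' vs G='11': no prefix
  A='011' vs C='00': no prefix
  A='011' vs D='010': no prefix
  A='011' vs F='10': no prefix
  A='011' vs G='11': no prefix
  F='10' vs C='00': no prefix
  F='10' vs D='010': no prefix
  F='10' vs A='011': no prefix
  F='10' vs G='11': no prefix
  G='11' vs C='00': no prefix
  G='11' vs D='010': no prefix
  G='11' vs A='011': no prefix
  G='11' vs F='10': no prefix
No violation found over all pairs.

YES -- this is a valid prefix code. No codeword is a prefix of any other codeword.


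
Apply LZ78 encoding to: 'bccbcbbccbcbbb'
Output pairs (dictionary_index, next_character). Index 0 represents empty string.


LZ78 encoding steps:
Dictionary: {0: ''}
Step 1: w='' (idx 0), next='b' -> output (0, 'b'), add 'b' as idx 1
Step 2: w='' (idx 0), next='c' -> output (0, 'c'), add 'c' as idx 2
Step 3: w='c' (idx 2), next='b' -> output (2, 'b'), add 'cb' as idx 3
Step 4: w='cb' (idx 3), next='b' -> output (3, 'b'), add 'cbb' as idx 4
Step 5: w='c' (idx 2), next='c' -> output (2, 'c'), add 'cc' as idx 5
Step 6: w='b' (idx 1), next='c' -> output (1, 'c'), add 'bc' as idx 6
Step 7: w='b' (idx 1), next='b' -> output (1, 'b'), add 'bb' as idx 7
Step 8: w='b' (idx 1), end of input -> output (1, '')


Encoded: [(0, 'b'), (0, 'c'), (2, 'b'), (3, 'b'), (2, 'c'), (1, 'c'), (1, 'b'), (1, '')]


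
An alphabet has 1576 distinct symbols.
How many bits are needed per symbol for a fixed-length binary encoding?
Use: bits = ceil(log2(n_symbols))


log2(1576) = 10.6221
Bracket: 2^10 = 1024 < 1576 <= 2^11 = 2048
So ceil(log2(1576)) = 11

bits = ceil(log2(1576)) = ceil(10.6221) = 11 bits


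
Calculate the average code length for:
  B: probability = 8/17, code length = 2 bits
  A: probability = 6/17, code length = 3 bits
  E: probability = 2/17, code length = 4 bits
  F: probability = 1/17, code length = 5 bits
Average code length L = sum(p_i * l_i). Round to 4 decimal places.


Weighted contributions p_i * l_i:
  B: (8/17) * 2 = 16/17
  A: (6/17) * 3 = 18/17
  E: (2/17) * 4 = 8/17
  F: (1/17) * 5 = 5/17
Sum = (16 + 18 + 8 + 5)/17 = 47/17

L = 47/17 = 2.7647 bits/symbol


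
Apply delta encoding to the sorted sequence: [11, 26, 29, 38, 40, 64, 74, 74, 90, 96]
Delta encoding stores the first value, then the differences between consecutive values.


First value: 11
Deltas:
  26 - 11 = 15
  29 - 26 = 3
  38 - 29 = 9
  40 - 38 = 2
  64 - 40 = 24
  74 - 64 = 10
  74 - 74 = 0
  90 - 74 = 16
  96 - 90 = 6


Delta encoded: [11, 15, 3, 9, 2, 24, 10, 0, 16, 6]


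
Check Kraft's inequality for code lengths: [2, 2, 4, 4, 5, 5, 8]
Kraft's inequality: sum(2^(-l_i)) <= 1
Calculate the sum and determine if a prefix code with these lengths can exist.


Sum = 2^(-2) + 2^(-2) + 2^(-4) + 2^(-4) + 2^(-5) + 2^(-5) + 2^(-8)
    = 0.25 + 0.25 + 0.0625 + 0.0625 + 0.03125 + 0.03125 + 0.00390625
    = 177/256 = 0.69140625
Since 0.69140625 <= 1, Kraft's inequality IS satisfied.
A prefix code with these lengths CAN exist.

Kraft sum = 0.69140625. Satisfied.


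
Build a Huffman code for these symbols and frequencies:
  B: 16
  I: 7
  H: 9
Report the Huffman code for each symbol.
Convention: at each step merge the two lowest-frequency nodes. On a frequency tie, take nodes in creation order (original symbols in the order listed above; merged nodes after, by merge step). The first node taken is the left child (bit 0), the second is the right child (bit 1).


Huffman tree construction:
Step 1: Merge I(7) + H(9) = 16
Step 2: Merge B(16) + (I+H)(16) = 32
Read each symbol's code off the tree from the root (left child = 0, right child = 1).

Codes:
  B: 0 (length 1)
  I: 10 (length 2)
  H: 11 (length 2)
Average code length: 48/32 = 1.5000 bits/symbol


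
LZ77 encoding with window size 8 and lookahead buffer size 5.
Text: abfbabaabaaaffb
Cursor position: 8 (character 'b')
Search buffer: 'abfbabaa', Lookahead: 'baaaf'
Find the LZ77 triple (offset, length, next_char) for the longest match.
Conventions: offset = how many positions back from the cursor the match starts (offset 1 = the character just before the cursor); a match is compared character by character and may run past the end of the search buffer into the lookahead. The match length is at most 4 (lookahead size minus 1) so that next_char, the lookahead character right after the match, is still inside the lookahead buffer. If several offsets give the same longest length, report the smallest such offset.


Try each offset into the search buffer:
  offset=1 (pos 7, char 'a'): match length 0
  offset=2 (pos 6, char 'a'): match length 0
  offset=3 (pos 5, char 'b'): match length 3
  offset=4 (pos 4, char 'a'): match length 0
  offset=5 (pos 3, char 'b'): match length 2
  offset=6 (pos 2, char 'f'): match length 0
  offset=7 (pos 1, char 'b'): match length 1
  offset=8 (pos 0, char 'a'): match length 0
Longest match has length 3 at offset 3.
next_char = character at position 8 + 3 = 11 -> 'a'

Best match: offset=3, length=3 (matching 'baa' starting at position 5)
LZ77 triple: (3, 3, 'a')


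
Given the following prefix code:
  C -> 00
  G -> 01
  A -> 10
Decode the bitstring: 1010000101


Decoding step by step:
Bits 10 -> A
Bits 10 -> A
Bits 00 -> C
Bits 01 -> G
Bits 01 -> G


Decoded message: AACGG


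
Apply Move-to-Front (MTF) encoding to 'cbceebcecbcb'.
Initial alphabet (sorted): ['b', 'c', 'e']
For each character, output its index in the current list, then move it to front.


MTF encoding:
'c': index 1 in ['b', 'c', 'e'] -> ['c', 'b', 'e']
'b': index 1 in ['c', 'b', 'e'] -> ['b', 'c', 'e']
'c': index 1 in ['b', 'c', 'e'] -> ['c', 'b', 'e']
'e': index 2 in ['c', 'b', 'e'] -> ['e', 'c', 'b']
'e': index 0 in ['e', 'c', 'b'] -> ['e', 'c', 'b']
'b': index 2 in ['e', 'c', 'b'] -> ['b', 'e', 'c']
'c': index 2 in ['b', 'e', 'c'] -> ['c', 'b', 'e']
'e': index 2 in ['c', 'b', 'e'] -> ['e', 'c', 'b']
'c': index 1 in ['e', 'c', 'b'] -> ['c', 'e', 'b']
'b': index 2 in ['c', 'e', 'b'] -> ['b', 'c', 'e']
'c': index 1 in ['b', 'c', 'e'] -> ['c', 'b', 'e']
'b': index 1 in ['c', 'b', 'e'] -> ['b', 'c', 'e']


Output: [1, 1, 1, 2, 0, 2, 2, 2, 1, 2, 1, 1]


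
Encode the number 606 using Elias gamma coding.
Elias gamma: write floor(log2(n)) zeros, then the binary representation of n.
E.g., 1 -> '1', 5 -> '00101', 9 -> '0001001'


num_bits = floor(log2(606)) + 1 = 10
leading_zeros = num_bits - 1 = 9
binary(606) = 1001011110

Elias gamma(606) = '000000000' + '1001011110' = 0000000001001011110 (19 bits)


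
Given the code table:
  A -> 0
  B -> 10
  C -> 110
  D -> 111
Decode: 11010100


Decoding:
110 -> C
10 -> B
10 -> B
0 -> A


Result: CBBA


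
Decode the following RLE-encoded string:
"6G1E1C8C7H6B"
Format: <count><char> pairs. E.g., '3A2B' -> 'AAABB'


Expanding each <count><char> pair:
  6G -> 'GGGGGG'
  1E -> 'E'
  1C -> 'C'
  8C -> 'CCCCCCCC'
  7H -> 'HHHHHHH'
  6B -> 'BBBBBB'

Decoded = GGGGGGECCCCCCCCCHHHHHHHBBBBBB


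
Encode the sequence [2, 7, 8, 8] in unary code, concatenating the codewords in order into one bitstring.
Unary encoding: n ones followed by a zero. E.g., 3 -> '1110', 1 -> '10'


Encode each number as n ones followed by a terminating 0:
  2 -> 110 (3 bits)
  7 -> 11111110 (8 bits)
  8 -> 111111110 (9 bits)
  8 -> 111111110 (9 bits)
Total length = 3 + 8 + 9 + 9 = 29 bits.

Unary([2, 7, 8, 8]) = 11011111110111111110111111110 (29 bits)


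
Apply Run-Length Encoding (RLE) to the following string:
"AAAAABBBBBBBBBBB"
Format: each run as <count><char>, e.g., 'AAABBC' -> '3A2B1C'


Scanning runs left to right:
  i=0: run of 'A' x 5 -> '5A'
  i=5: run of 'B' x 11 -> '11B'

RLE = 5A11B


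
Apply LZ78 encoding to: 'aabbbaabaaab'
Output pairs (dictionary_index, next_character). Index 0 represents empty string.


LZ78 encoding steps:
Dictionary: {0: ''}
Step 1: w='' (idx 0), next='a' -> output (0, 'a'), add 'a' as idx 1
Step 2: w='a' (idx 1), next='b' -> output (1, 'b'), add 'ab' as idx 2
Step 3: w='' (idx 0), next='b' -> output (0, 'b'), add 'b' as idx 3
Step 4: w='b' (idx 3), next='a' -> output (3, 'a'), add 'ba' as idx 4
Step 5: w='ab' (idx 2), next='a' -> output (2, 'a'), add 'aba' as idx 5
Step 6: w='a' (idx 1), next='a' -> output (1, 'a'), add 'aa' as idx 6
Step 7: w='b' (idx 3), end of input -> output (3, '')


Encoded: [(0, 'a'), (1, 'b'), (0, 'b'), (3, 'a'), (2, 'a'), (1, 'a'), (3, '')]


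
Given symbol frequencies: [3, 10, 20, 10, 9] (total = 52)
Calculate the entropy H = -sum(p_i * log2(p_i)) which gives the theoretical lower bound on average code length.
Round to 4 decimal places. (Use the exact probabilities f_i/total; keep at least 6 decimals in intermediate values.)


Per-symbol terms -p_i * log2(p_i) with p_i = f_i/52:
  p = 3/52 = 0.057692: log2(p) = -4.115477, -p*log2(p) = 0.237431
  p = 10/52 = 0.192308: log2(p) = -2.378512, -p*log2(p) = 0.457406
  p = 20/52 = 0.384615: log2(p) = -1.378512, -p*log2(p) = 0.530197
  p = 10/52 = 0.192308: log2(p) = -2.378512, -p*log2(p) = 0.457406
  p = 9/52 = 0.173077: log2(p) = -2.530515, -p*log2(p) = 0.437974
H = 0.237431 + 0.457406 + 0.530197 + 0.457406 + 0.437974 = 2.120414

H = 2.1204 bits/symbol


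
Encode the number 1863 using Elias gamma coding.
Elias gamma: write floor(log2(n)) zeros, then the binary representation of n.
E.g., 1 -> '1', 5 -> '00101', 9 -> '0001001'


num_bits = floor(log2(1863)) + 1 = 11
leading_zeros = num_bits - 1 = 10
binary(1863) = 11101000111

Elias gamma(1863) = '0000000000' + '11101000111' = 000000000011101000111 (21 bits)


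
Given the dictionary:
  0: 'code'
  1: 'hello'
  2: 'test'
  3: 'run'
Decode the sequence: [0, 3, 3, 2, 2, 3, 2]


Look up each index in the dictionary:
  0 -> 'code'
  3 -> 'run'
  3 -> 'run'
  2 -> 'test'
  2 -> 'test'
  3 -> 'run'
  2 -> 'test'

Decoded: "code run run test test run test"


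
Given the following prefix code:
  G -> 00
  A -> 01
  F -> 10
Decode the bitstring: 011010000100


Decoding step by step:
Bits 01 -> A
Bits 10 -> F
Bits 10 -> F
Bits 00 -> G
Bits 01 -> A
Bits 00 -> G


Decoded message: AFFGAG


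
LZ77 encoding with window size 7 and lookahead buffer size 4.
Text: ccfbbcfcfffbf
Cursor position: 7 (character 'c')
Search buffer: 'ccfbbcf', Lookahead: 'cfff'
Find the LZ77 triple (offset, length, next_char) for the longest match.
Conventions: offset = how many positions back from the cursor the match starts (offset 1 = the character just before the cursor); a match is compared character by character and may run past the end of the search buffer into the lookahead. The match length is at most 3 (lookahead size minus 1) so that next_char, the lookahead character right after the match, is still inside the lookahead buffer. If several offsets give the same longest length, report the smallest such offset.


Try each offset into the search buffer:
  offset=1 (pos 6, char 'f'): match length 0
  offset=2 (pos 5, char 'c'): match length 2
  offset=3 (pos 4, char 'b'): match length 0
  offset=4 (pos 3, char 'b'): match length 0
  offset=5 (pos 2, char 'f'): match length 0
  offset=6 (pos 1, char 'c'): match length 2
  offset=7 (pos 0, char 'c'): match length 1
Longest match has length 2, found at offsets 2, 6; take the smallest, offset 2.
next_char = character at position 7 + 2 = 9 -> 'f'

Best match: offset=2, length=2 (matching 'cf' starting at position 5)
LZ77 triple: (2, 2, 'f')


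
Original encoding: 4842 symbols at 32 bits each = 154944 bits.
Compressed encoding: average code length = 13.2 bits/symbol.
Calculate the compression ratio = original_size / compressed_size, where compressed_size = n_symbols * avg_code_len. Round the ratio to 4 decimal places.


original_size = n_symbols * orig_bits = 4842 * 32 = 154944 bits
compressed_size = n_symbols * avg_code_len = 4842 * 13.2 = 63914.4 bits
ratio = original_size / compressed_size = 154944 / 63914.4 = 2.4242

Compression ratio = 2.4242


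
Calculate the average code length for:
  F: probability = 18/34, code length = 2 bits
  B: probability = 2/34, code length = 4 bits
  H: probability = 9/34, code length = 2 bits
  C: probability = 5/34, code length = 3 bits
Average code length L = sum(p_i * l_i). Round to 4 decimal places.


Weighted contributions p_i * l_i:
  F: (18/34) * 2 = 36/34
  B: (2/34) * 4 = 8/34
  H: (9/34) * 2 = 18/34
  C: (5/34) * 3 = 15/34
Sum = (36 + 8 + 18 + 15)/34 = 77/34

L = 77/34 = 2.2647 bits/symbol


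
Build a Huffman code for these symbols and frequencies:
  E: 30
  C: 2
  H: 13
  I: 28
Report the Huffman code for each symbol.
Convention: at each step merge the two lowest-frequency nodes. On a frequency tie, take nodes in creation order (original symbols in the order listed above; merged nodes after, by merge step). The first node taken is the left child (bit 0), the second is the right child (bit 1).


Huffman tree construction:
Step 1: Merge C(2) + H(13) = 15
Step 2: Merge (C+H)(15) + I(28) = 43
Step 3: Merge E(30) + ((C+H)+I)(43) = 73
Read each symbol's code off the tree from the root (left child = 0, right child = 1).

Codes:
  E: 0 (length 1)
  C: 100 (length 3)
  H: 101 (length 3)
  I: 11 (length 2)
Average code length: 131/73 = 1.7945 bits/symbol


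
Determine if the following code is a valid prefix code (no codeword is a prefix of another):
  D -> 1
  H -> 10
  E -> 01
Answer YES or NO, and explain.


Checking each pair (does one codeword prefix another?):
  D='1' vs H='10': prefix -- VIOLATION

NO -- this is NOT a valid prefix code. D (1) is a prefix of H (10).


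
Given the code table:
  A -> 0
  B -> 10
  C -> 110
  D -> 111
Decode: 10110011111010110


Decoding:
10 -> B
110 -> C
0 -> A
111 -> D
110 -> C
10 -> B
110 -> C


Result: BCADCBC


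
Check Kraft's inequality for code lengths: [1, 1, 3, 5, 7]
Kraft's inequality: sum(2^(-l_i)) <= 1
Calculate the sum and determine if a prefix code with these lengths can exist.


Sum = 2^(-1) + 2^(-1) + 2^(-3) + 2^(-5) + 2^(-7)
    = 0.5 + 0.5 + 0.125 + 0.03125 + 0.0078125
    = 149/128 = 1.1640625
Since 1.1640625 > 1, Kraft's inequality is NOT satisfied.
A prefix code with these lengths CANNOT exist.

Kraft sum = 1.1640625. Not satisfied.


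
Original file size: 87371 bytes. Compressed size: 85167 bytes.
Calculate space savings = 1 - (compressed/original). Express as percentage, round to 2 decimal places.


ratio = compressed/original = 85167/87371 = 0.974774
savings = 1 - ratio = 1 - 0.974774 = 0.025226
as a percentage: 0.025226 * 100 = 2.52%

Space savings = 1 - 85167/87371 = 2.52%


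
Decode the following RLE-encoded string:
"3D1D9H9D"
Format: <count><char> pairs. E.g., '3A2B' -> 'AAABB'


Expanding each <count><char> pair:
  3D -> 'DDD'
  1D -> 'D'
  9H -> 'HHHHHHHHH'
  9D -> 'DDDDDDDDD'

Decoded = DDDDHHHHHHHHHDDDDDDDDD


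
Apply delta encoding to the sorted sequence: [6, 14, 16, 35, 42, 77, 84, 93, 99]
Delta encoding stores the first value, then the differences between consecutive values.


First value: 6
Deltas:
  14 - 6 = 8
  16 - 14 = 2
  35 - 16 = 19
  42 - 35 = 7
  77 - 42 = 35
  84 - 77 = 7
  93 - 84 = 9
  99 - 93 = 6


Delta encoded: [6, 8, 2, 19, 7, 35, 7, 9, 6]


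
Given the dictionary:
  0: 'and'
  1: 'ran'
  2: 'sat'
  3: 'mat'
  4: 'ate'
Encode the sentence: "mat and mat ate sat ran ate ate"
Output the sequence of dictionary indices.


Look up each word in the dictionary:
  'mat' -> 3
  'and' -> 0
  'mat' -> 3
  'ate' -> 4
  'sat' -> 2
  'ran' -> 1
  'ate' -> 4
  'ate' -> 4

Encoded: [3, 0, 3, 4, 2, 1, 4, 4]


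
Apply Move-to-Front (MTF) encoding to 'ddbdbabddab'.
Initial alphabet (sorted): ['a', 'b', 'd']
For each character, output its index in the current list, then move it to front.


MTF encoding:
'd': index 2 in ['a', 'b', 'd'] -> ['d', 'a', 'b']
'd': index 0 in ['d', 'a', 'b'] -> ['d', 'a', 'b']
'b': index 2 in ['d', 'a', 'b'] -> ['b', 'd', 'a']
'd': index 1 in ['b', 'd', 'a'] -> ['d', 'b', 'a']
'b': index 1 in ['d', 'b', 'a'] -> ['b', 'd', 'a']
'a': index 2 in ['b', 'd', 'a'] -> ['a', 'b', 'd']
'b': index 1 in ['a', 'b', 'd'] -> ['b', 'a', 'd']
'd': index 2 in ['b', 'a', 'd'] -> ['d', 'b', 'a']
'd': index 0 in ['d', 'b', 'a'] -> ['d', 'b', 'a']
'a': index 2 in ['d', 'b', 'a'] -> ['a', 'd', 'b']
'b': index 2 in ['a', 'd', 'b'] -> ['b', 'a', 'd']


Output: [2, 0, 2, 1, 1, 2, 1, 2, 0, 2, 2]


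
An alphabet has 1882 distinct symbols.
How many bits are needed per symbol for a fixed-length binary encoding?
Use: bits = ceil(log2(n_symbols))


log2(1882) = 10.8781
Bracket: 2^10 = 1024 < 1882 <= 2^11 = 2048
So ceil(log2(1882)) = 11

bits = ceil(log2(1882)) = ceil(10.8781) = 11 bits


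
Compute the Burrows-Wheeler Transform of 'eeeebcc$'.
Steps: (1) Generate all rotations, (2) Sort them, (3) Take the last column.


Rotations (sorted):
  0: $eeeebcc -> last char: c
  1: bcc$eeee -> last char: e
  2: c$eeeebc -> last char: c
  3: cc$eeeeb -> last char: b
  4: ebcc$eee -> last char: e
  5: eebcc$ee -> last char: e
  6: eeebcc$e -> last char: e
  7: eeeebcc$ -> last char: $


BWT = cecbeee$


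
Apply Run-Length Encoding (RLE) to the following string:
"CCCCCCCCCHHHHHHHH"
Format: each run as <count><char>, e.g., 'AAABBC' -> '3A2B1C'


Scanning runs left to right:
  i=0: run of 'C' x 9 -> '9C'
  i=9: run of 'H' x 8 -> '8H'

RLE = 9C8H


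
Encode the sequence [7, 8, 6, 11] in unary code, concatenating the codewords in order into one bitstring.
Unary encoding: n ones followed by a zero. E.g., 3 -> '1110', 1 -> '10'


Encode each number as n ones followed by a terminating 0:
  7 -> 11111110 (8 bits)
  8 -> 111111110 (9 bits)
  6 -> 1111110 (7 bits)
  11 -> 111111111110 (12 bits)
Total length = 8 + 9 + 7 + 12 = 36 bits.

Unary([7, 8, 6, 11]) = 111111101111111101111110111111111110 (36 bits)


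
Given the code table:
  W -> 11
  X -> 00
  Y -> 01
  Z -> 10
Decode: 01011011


Decoding:
01 -> Y
01 -> Y
10 -> Z
11 -> W


Result: YYZW


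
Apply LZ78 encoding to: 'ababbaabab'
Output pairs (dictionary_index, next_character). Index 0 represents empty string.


LZ78 encoding steps:
Dictionary: {0: ''}
Step 1: w='' (idx 0), next='a' -> output (0, 'a'), add 'a' as idx 1
Step 2: w='' (idx 0), next='b' -> output (0, 'b'), add 'b' as idx 2
Step 3: w='a' (idx 1), next='b' -> output (1, 'b'), add 'ab' as idx 3
Step 4: w='b' (idx 2), next='a' -> output (2, 'a'), add 'ba' as idx 4
Step 5: w='ab' (idx 3), next='a' -> output (3, 'a'), add 'aba' as idx 5
Step 6: w='b' (idx 2), end of input -> output (2, '')


Encoded: [(0, 'a'), (0, 'b'), (1, 'b'), (2, 'a'), (3, 'a'), (2, '')]


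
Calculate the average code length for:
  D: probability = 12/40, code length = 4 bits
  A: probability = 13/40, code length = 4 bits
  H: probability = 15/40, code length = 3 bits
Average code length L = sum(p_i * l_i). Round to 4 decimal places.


Weighted contributions p_i * l_i:
  D: (12/40) * 4 = 48/40
  A: (13/40) * 4 = 52/40
  H: (15/40) * 3 = 45/40
Sum = (48 + 52 + 45)/40 = 145/40

L = 145/40 = 3.6250 bits/symbol


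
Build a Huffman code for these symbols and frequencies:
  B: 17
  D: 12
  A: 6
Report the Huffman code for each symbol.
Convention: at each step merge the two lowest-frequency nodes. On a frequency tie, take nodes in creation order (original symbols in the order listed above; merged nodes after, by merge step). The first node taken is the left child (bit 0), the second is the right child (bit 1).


Huffman tree construction:
Step 1: Merge A(6) + D(12) = 18
Step 2: Merge B(17) + (A+D)(18) = 35
Read each symbol's code off the tree from the root (left child = 0, right child = 1).

Codes:
  B: 0 (length 1)
  D: 11 (length 2)
  A: 10 (length 2)
Average code length: 53/35 = 1.5143 bits/symbol


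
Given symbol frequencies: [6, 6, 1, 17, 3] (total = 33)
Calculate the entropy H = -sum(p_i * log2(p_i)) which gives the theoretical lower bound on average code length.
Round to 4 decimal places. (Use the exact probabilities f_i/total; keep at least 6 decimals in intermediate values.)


Per-symbol terms -p_i * log2(p_i) with p_i = f_i/33:
  p = 6/33 = 0.181818: log2(p) = -2.459432, -p*log2(p) = 0.447169
  p = 6/33 = 0.181818: log2(p) = -2.459432, -p*log2(p) = 0.447169
  p = 1/33 = 0.030303: log2(p) = -5.044394, -p*log2(p) = 0.152860
  p = 17/33 = 0.515152: log2(p) = -0.956931, -p*log2(p) = 0.492965
  p = 3/33 = 0.090909: log2(p) = -3.459432, -p*log2(p) = 0.314494
H = 0.447169 + 0.447169 + 0.152860 + 0.492965 + 0.314494 = 1.854657

H = 1.8547 bits/symbol


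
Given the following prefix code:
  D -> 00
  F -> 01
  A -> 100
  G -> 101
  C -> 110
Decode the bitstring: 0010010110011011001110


Decoding step by step:
Bits 00 -> D
Bits 100 -> A
Bits 101 -> G
Bits 100 -> A
Bits 110 -> C
Bits 110 -> C
Bits 01 -> F
Bits 110 -> C


Decoded message: DAGACCFC


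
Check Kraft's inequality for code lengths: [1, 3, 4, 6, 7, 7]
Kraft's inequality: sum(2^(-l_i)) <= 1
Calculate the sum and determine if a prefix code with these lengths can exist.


Sum = 2^(-1) + 2^(-3) + 2^(-4) + 2^(-6) + 2^(-7) + 2^(-7)
    = 0.5 + 0.125 + 0.0625 + 0.015625 + 0.0078125 + 0.0078125
    = 92/128 = 0.71875
Since 0.71875 <= 1, Kraft's inequality IS satisfied.
A prefix code with these lengths CAN exist.

Kraft sum = 0.71875. Satisfied.


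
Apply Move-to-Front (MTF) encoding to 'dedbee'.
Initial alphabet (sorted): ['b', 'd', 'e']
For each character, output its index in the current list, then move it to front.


MTF encoding:
'd': index 1 in ['b', 'd', 'e'] -> ['d', 'b', 'e']
'e': index 2 in ['d', 'b', 'e'] -> ['e', 'd', 'b']
'd': index 1 in ['e', 'd', 'b'] -> ['d', 'e', 'b']
'b': index 2 in ['d', 'e', 'b'] -> ['b', 'd', 'e']
'e': index 2 in ['b', 'd', 'e'] -> ['e', 'b', 'd']
'e': index 0 in ['e', 'b', 'd'] -> ['e', 'b', 'd']


Output: [1, 2, 1, 2, 2, 0]


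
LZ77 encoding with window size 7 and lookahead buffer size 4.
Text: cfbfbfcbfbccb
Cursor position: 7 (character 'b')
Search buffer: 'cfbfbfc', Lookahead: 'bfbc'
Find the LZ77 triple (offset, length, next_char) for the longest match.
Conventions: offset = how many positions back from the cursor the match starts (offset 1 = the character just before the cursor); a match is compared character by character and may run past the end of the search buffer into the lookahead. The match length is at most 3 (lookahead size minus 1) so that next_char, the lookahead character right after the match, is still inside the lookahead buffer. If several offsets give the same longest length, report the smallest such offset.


Try each offset into the search buffer:
  offset=1 (pos 6, char 'c'): match length 0
  offset=2 (pos 5, char 'f'): match length 0
  offset=3 (pos 4, char 'b'): match length 2
  offset=4 (pos 3, char 'f'): match length 0
  offset=5 (pos 2, char 'b'): match length 3
  offset=6 (pos 1, char 'f'): match length 0
  offset=7 (pos 0, char 'c'): match length 0
Longest match has length 3 at offset 5.
next_char = character at position 7 + 3 = 10 -> 'c'

Best match: offset=5, length=3 (matching 'bfb' starting at position 2)
LZ77 triple: (5, 3, 'c')


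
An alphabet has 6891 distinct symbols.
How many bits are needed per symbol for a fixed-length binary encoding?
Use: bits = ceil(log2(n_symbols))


log2(6891) = 12.7505
Bracket: 2^12 = 4096 < 6891 <= 2^13 = 8192
So ceil(log2(6891)) = 13

bits = ceil(log2(6891)) = ceil(12.7505) = 13 bits


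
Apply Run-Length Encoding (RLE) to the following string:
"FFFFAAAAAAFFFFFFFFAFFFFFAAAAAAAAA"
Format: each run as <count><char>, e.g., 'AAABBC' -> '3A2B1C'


Scanning runs left to right:
  i=0: run of 'F' x 4 -> '4F'
  i=4: run of 'A' x 6 -> '6A'
  i=10: run of 'F' x 8 -> '8F'
  i=18: run of 'A' x 1 -> '1A'
  i=19: run of 'F' x 5 -> '5F'
  i=24: run of 'A' x 9 -> '9A'

RLE = 4F6A8F1A5F9A


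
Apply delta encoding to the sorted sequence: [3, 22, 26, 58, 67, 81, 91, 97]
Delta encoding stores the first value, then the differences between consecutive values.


First value: 3
Deltas:
  22 - 3 = 19
  26 - 22 = 4
  58 - 26 = 32
  67 - 58 = 9
  81 - 67 = 14
  91 - 81 = 10
  97 - 91 = 6


Delta encoded: [3, 19, 4, 32, 9, 14, 10, 6]


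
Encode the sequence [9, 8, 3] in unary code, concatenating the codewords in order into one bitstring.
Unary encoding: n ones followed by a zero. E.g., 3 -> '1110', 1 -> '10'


Encode each number as n ones followed by a terminating 0:
  9 -> 1111111110 (10 bits)
  8 -> 111111110 (9 bits)
  3 -> 1110 (4 bits)
Total length = 10 + 9 + 4 = 23 bits.

Unary([9, 8, 3]) = 11111111101111111101110 (23 bits)


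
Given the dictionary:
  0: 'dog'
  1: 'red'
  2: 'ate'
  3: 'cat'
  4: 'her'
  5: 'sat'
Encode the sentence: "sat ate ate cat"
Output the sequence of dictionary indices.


Look up each word in the dictionary:
  'sat' -> 5
  'ate' -> 2
  'ate' -> 2
  'cat' -> 3

Encoded: [5, 2, 2, 3]


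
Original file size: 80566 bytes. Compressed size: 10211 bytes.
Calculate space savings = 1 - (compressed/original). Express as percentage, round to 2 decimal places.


ratio = compressed/original = 10211/80566 = 0.126741
savings = 1 - ratio = 1 - 0.126741 = 0.873259
as a percentage: 0.873259 * 100 = 87.33%

Space savings = 1 - 10211/80566 = 87.33%


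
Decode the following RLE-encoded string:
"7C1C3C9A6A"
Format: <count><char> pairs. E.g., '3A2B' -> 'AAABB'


Expanding each <count><char> pair:
  7C -> 'CCCCCCC'
  1C -> 'C'
  3C -> 'CCC'
  9A -> 'AAAAAAAAA'
  6A -> 'AAAAAA'

Decoded = CCCCCCCCCCCAAAAAAAAAAAAAAA


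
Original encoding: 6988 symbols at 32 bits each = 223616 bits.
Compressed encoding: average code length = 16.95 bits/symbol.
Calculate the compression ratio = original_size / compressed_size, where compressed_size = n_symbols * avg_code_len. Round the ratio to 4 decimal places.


original_size = n_symbols * orig_bits = 6988 * 32 = 223616 bits
compressed_size = n_symbols * avg_code_len = 6988 * 16.95 = 118446.6 bits
ratio = original_size / compressed_size = 223616 / 118446.6 = 1.8879

Compression ratio = 1.8879


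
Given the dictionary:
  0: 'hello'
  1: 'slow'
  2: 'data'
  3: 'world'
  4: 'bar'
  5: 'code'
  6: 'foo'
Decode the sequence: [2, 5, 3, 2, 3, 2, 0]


Look up each index in the dictionary:
  2 -> 'data'
  5 -> 'code'
  3 -> 'world'
  2 -> 'data'
  3 -> 'world'
  2 -> 'data'
  0 -> 'hello'

Decoded: "data code world data world data hello"


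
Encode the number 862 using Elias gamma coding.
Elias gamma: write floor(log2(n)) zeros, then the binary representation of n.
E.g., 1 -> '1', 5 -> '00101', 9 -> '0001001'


num_bits = floor(log2(862)) + 1 = 10
leading_zeros = num_bits - 1 = 9
binary(862) = 1101011110

Elias gamma(862) = '000000000' + '1101011110' = 0000000001101011110 (19 bits)


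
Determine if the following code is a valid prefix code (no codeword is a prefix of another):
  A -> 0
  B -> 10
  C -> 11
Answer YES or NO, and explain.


Checking each pair (does one codeword prefix another?):
  A='0' vs B='10': no prefix
  A='0' vs C='11': no prefix
  B='10' vs A='0': no prefix
  B='10' vs C='11': no prefix
  C='11' vs A='0': no prefix
  C='11' vs B='10': no prefix
No violation found over all pairs.

YES -- this is a valid prefix code. No codeword is a prefix of any other codeword.


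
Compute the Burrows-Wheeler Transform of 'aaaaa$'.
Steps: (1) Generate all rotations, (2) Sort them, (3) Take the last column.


Rotations (sorted):
  0: $aaaaa -> last char: a
  1: a$aaaa -> last char: a
  2: aa$aaa -> last char: a
  3: aaa$aa -> last char: a
  4: aaaa$a -> last char: a
  5: aaaaa$ -> last char: $


BWT = aaaaa$


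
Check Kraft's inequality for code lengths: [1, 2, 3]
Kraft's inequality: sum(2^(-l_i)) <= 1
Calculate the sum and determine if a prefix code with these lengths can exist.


Sum = 2^(-1) + 2^(-2) + 2^(-3)
    = 0.5 + 0.25 + 0.125
    = 7/8 = 0.875
Since 0.875 <= 1, Kraft's inequality IS satisfied.
A prefix code with these lengths CAN exist.

Kraft sum = 0.875. Satisfied.


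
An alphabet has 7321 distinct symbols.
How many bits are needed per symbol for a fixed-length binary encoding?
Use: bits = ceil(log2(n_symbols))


log2(7321) = 12.8378
Bracket: 2^12 = 4096 < 7321 <= 2^13 = 8192
So ceil(log2(7321)) = 13

bits = ceil(log2(7321)) = ceil(12.8378) = 13 bits


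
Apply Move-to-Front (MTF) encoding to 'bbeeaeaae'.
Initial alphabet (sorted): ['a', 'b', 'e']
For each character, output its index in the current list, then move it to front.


MTF encoding:
'b': index 1 in ['a', 'b', 'e'] -> ['b', 'a', 'e']
'b': index 0 in ['b', 'a', 'e'] -> ['b', 'a', 'e']
'e': index 2 in ['b', 'a', 'e'] -> ['e', 'b', 'a']
'e': index 0 in ['e', 'b', 'a'] -> ['e', 'b', 'a']
'a': index 2 in ['e', 'b', 'a'] -> ['a', 'e', 'b']
'e': index 1 in ['a', 'e', 'b'] -> ['e', 'a', 'b']
'a': index 1 in ['e', 'a', 'b'] -> ['a', 'e', 'b']
'a': index 0 in ['a', 'e', 'b'] -> ['a', 'e', 'b']
'e': index 1 in ['a', 'e', 'b'] -> ['e', 'a', 'b']


Output: [1, 0, 2, 0, 2, 1, 1, 0, 1]


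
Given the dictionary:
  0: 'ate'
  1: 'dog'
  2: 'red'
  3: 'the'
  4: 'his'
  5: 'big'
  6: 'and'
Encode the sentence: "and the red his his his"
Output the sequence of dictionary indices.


Look up each word in the dictionary:
  'and' -> 6
  'the' -> 3
  'red' -> 2
  'his' -> 4
  'his' -> 4
  'his' -> 4

Encoded: [6, 3, 2, 4, 4, 4]


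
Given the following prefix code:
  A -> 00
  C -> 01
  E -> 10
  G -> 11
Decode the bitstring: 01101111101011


Decoding step by step:
Bits 01 -> C
Bits 10 -> E
Bits 11 -> G
Bits 11 -> G
Bits 10 -> E
Bits 10 -> E
Bits 11 -> G


Decoded message: CEGGEEG


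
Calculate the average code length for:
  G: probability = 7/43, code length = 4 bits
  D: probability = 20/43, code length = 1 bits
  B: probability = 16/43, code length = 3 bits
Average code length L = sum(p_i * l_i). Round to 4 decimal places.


Weighted contributions p_i * l_i:
  G: (7/43) * 4 = 28/43
  D: (20/43) * 1 = 20/43
  B: (16/43) * 3 = 48/43
Sum = (28 + 20 + 48)/43 = 96/43

L = 96/43 = 2.2326 bits/symbol


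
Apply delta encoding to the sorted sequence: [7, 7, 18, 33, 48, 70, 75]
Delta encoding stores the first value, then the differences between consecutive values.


First value: 7
Deltas:
  7 - 7 = 0
  18 - 7 = 11
  33 - 18 = 15
  48 - 33 = 15
  70 - 48 = 22
  75 - 70 = 5


Delta encoded: [7, 0, 11, 15, 15, 22, 5]


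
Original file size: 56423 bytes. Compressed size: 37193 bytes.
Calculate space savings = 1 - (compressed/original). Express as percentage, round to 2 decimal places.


ratio = compressed/original = 37193/56423 = 0.659182
savings = 1 - ratio = 1 - 0.659182 = 0.340818
as a percentage: 0.340818 * 100 = 34.08%

Space savings = 1 - 37193/56423 = 34.08%


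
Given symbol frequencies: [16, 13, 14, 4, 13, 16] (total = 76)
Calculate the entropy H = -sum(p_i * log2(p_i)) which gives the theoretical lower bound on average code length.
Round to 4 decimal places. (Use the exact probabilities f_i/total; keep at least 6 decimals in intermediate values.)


Per-symbol terms -p_i * log2(p_i) with p_i = f_i/76:
  p = 16/76 = 0.210526: log2(p) = -2.247928, -p*log2(p) = 0.473248
  p = 13/76 = 0.171053: log2(p) = -2.547488, -p*log2(p) = 0.435754
  p = 14/76 = 0.184211: log2(p) = -2.440573, -p*log2(p) = 0.449579
  p = 4/76 = 0.052632: log2(p) = -4.247928, -p*log2(p) = 0.223575
  p = 13/76 = 0.171053: log2(p) = -2.547488, -p*log2(p) = 0.435754
  p = 16/76 = 0.210526: log2(p) = -2.247928, -p*log2(p) = 0.473248
H = 0.473248 + 0.435754 + 0.449579 + 0.223575 + 0.435754 + 0.473248 = 2.491158

H = 2.4912 bits/symbol


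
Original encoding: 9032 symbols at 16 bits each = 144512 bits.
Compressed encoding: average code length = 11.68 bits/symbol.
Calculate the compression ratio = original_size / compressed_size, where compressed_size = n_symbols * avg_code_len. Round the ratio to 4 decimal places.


original_size = n_symbols * orig_bits = 9032 * 16 = 144512 bits
compressed_size = n_symbols * avg_code_len = 9032 * 11.68 = 105493.76 bits
ratio = original_size / compressed_size = 144512 / 105493.76 = 1.3699

Compression ratio = 1.3699


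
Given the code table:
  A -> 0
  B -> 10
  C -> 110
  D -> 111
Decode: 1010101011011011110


Decoding:
10 -> B
10 -> B
10 -> B
10 -> B
110 -> C
110 -> C
111 -> D
10 -> B


Result: BBBBCCDB


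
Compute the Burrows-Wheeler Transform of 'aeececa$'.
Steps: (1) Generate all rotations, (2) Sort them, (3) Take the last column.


Rotations (sorted):
  0: $aeececa -> last char: a
  1: a$aeecec -> last char: c
  2: aeececa$ -> last char: $
  3: ca$aeece -> last char: e
  4: ceca$aee -> last char: e
  5: eca$aeec -> last char: c
  6: ececa$ae -> last char: e
  7: eececa$a -> last char: a


BWT = ac$eecea


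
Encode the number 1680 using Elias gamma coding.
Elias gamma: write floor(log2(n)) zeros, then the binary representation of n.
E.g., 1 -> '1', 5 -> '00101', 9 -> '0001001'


num_bits = floor(log2(1680)) + 1 = 11
leading_zeros = num_bits - 1 = 10
binary(1680) = 11010010000

Elias gamma(1680) = '0000000000' + '11010010000' = 000000000011010010000 (21 bits)


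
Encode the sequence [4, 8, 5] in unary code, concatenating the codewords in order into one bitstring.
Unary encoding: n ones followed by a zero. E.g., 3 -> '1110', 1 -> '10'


Encode each number as n ones followed by a terminating 0:
  4 -> 11110 (5 bits)
  8 -> 111111110 (9 bits)
  5 -> 111110 (6 bits)
Total length = 5 + 9 + 6 = 20 bits.

Unary([4, 8, 5]) = 11110111111110111110 (20 bits)


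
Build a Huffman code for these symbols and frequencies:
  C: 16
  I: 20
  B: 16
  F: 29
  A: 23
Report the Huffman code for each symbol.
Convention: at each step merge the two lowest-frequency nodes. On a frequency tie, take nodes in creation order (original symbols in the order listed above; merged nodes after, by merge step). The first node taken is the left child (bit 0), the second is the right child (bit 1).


Huffman tree construction:
Step 1: Merge C(16) + B(16) = 32
Step 2: Merge I(20) + A(23) = 43
Step 3: Merge F(29) + (C+B)(32) = 61
Step 4: Merge (I+A)(43) + (F+(C+B))(61) = 104
Read each symbol's code off the tree from the root (left child = 0, right child = 1).

Codes:
  C: 110 (length 3)
  I: 00 (length 2)
  B: 111 (length 3)
  F: 10 (length 2)
  A: 01 (length 2)
Average code length: 240/104 = 2.3077 bits/symbol


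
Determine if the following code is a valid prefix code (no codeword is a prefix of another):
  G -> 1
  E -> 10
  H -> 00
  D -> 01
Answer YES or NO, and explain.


Checking each pair (does one codeword prefix another?):
  G='1' vs E='10': prefix -- VIOLATION

NO -- this is NOT a valid prefix code. G (1) is a prefix of E (10).


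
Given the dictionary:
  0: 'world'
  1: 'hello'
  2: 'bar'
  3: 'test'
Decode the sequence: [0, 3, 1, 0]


Look up each index in the dictionary:
  0 -> 'world'
  3 -> 'test'
  1 -> 'hello'
  0 -> 'world'

Decoded: "world test hello world"


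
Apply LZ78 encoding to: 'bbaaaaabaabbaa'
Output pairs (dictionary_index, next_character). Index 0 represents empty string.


LZ78 encoding steps:
Dictionary: {0: ''}
Step 1: w='' (idx 0), next='b' -> output (0, 'b'), add 'b' as idx 1
Step 2: w='b' (idx 1), next='a' -> output (1, 'a'), add 'ba' as idx 2
Step 3: w='' (idx 0), next='a' -> output (0, 'a'), add 'a' as idx 3
Step 4: w='a' (idx 3), next='a' -> output (3, 'a'), add 'aa' as idx 4
Step 5: w='a' (idx 3), next='b' -> output (3, 'b'), add 'ab' as idx 5
Step 6: w='aa' (idx 4), next='b' -> output (4, 'b'), add 'aab' as idx 6
Step 7: w='ba' (idx 2), next='a' -> output (2, 'a'), add 'baa' as idx 7


Encoded: [(0, 'b'), (1, 'a'), (0, 'a'), (3, 'a'), (3, 'b'), (4, 'b'), (2, 'a')]


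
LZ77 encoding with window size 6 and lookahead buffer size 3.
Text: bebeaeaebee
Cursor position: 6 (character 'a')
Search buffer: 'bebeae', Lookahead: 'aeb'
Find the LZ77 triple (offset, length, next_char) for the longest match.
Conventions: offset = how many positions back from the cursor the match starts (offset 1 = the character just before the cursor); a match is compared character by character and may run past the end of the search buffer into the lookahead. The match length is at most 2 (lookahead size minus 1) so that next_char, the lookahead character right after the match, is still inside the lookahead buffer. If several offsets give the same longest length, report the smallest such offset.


Try each offset into the search buffer:
  offset=1 (pos 5, char 'e'): match length 0
  offset=2 (pos 4, char 'a'): match length 2
  offset=3 (pos 3, char 'e'): match length 0
  offset=4 (pos 2, char 'b'): match length 0
  offset=5 (pos 1, char 'e'): match length 0
  offset=6 (pos 0, char 'b'): match length 0
Longest match has length 2 at offset 2.
next_char = character at position 6 + 2 = 8 -> 'b'

Best match: offset=2, length=2 (matching 'ae' starting at position 4)
LZ77 triple: (2, 2, 'b')


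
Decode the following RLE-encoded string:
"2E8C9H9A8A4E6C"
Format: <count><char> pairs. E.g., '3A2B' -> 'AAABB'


Expanding each <count><char> pair:
  2E -> 'EE'
  8C -> 'CCCCCCCC'
  9H -> 'HHHHHHHHH'
  9A -> 'AAAAAAAAA'
  8A -> 'AAAAAAAA'
  4E -> 'EEEE'
  6C -> 'CCCCCC'

Decoded = EECCCCCCCCHHHHHHHHHAAAAAAAAAAAAAAAAAEEEECCCCCC


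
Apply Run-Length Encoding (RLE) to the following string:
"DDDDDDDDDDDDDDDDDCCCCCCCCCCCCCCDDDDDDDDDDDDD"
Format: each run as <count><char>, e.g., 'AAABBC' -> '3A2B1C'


Scanning runs left to right:
  i=0: run of 'D' x 17 -> '17D'
  i=17: run of 'C' x 14 -> '14C'
  i=31: run of 'D' x 13 -> '13D'

RLE = 17D14C13D


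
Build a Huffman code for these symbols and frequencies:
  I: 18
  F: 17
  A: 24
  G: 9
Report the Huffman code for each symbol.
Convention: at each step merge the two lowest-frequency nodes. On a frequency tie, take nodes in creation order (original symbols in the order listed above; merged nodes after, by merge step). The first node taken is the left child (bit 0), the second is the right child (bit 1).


Huffman tree construction:
Step 1: Merge G(9) + F(17) = 26
Step 2: Merge I(18) + A(24) = 42
Step 3: Merge (G+F)(26) + (I+A)(42) = 68
Read each symbol's code off the tree from the root (left child = 0, right child = 1).

Codes:
  I: 10 (length 2)
  F: 01 (length 2)
  A: 11 (length 2)
  G: 00 (length 2)
Average code length: 136/68 = 2.0000 bits/symbol
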